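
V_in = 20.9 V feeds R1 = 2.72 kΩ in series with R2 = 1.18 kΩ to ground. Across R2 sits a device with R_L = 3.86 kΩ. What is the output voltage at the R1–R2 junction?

V_out ≈ 5.21 V

The load sits in parallel with R2, giving an effective lower resistance R2' = R2·R_L/(R2+R_L) = 0.9037 kΩ.
Now apply the divider: V_out = 20.9 × 0.2494 = 5.212 V.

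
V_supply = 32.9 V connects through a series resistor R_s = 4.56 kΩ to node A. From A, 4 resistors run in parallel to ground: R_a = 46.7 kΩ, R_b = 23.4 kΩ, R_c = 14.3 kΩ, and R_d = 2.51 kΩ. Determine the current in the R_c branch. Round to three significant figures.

I ≈ 0.671 mA

Combine the parallel branches: R_p = (1/46.7 + 1/23.4 + 1/14.3 + 1/2.51)⁻¹ = 1.878 kΩ.
V_A by voltage divider: V_A = 32.9 × 1.878/(4.56 + 1.878) = 9.597 V.
Branch current I = V_A/R_c = 9.597/14.3 = 0.6711 mA.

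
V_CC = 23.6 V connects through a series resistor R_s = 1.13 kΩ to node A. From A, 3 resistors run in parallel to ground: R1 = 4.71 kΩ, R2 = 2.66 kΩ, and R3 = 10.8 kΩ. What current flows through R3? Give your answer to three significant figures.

I ≈ 1.24 mA

Combine the parallel branches: R_p = (1/4.71 + 1/2.66 + 1/10.8)⁻¹ = 1.469 kΩ.
Node voltage V_A = V_CC · R_p/(R_s + R_p) = 23.6 × 0.5652 = 13.34 V.
Branch current I = V_A/R3 = 13.34/10.8 = 1.235 mA.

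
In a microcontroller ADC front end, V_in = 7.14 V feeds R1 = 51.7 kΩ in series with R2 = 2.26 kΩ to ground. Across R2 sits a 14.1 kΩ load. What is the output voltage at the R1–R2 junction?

R2 ‖ R_L = (2.26 × 14.1)/(2.26 + 14.1) = 1.948 kΩ.
Then V_out = V_in · R2'/(R1 + R2') = 7.14 × 1.948/53.65 = 0.2592 V.
(Unloaded it would be 0.299 V; the load pulls it down.)

V_out ≈ 0.259 V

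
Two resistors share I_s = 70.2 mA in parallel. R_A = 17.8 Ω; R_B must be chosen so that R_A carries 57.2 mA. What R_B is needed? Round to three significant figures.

The fraction through R_A equals R_B/(R_A+R_B).
With f = 0.8148, R_B = R_A · f/(1−f) = 17.8 × 4.400 = 78.32 Ω.

R_B ≈ 78.3 Ω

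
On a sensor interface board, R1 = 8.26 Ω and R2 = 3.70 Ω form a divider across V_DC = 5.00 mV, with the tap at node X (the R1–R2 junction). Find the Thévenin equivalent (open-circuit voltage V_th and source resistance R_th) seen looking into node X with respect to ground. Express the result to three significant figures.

Open-circuit (no load on X): V_th = V_DC · R2/(R1 + R2) = 5.00 × 3.70/(8.260 + 3.70) = 1.547 mV.
Zeroing V_DC shorts the top of R1 to ground, so R_th = R1 ‖ R2 = 2.555 Ω.

V_th ≈ 1.55 mV, R_th ≈ 2.56 Ω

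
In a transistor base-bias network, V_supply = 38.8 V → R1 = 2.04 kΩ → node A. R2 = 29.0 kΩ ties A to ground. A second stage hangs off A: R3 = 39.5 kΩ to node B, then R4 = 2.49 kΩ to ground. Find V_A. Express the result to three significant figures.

Looking into the second stage from A: R3 + R4 = 41.99 kΩ appears in parallel with R2.
R2 ‖ (R3+R4) = 17.15 kΩ.
V_A = 38.8 × 17.15/(2.04 + 17.15) = 34.68 V.

V_A ≈ 34.7 V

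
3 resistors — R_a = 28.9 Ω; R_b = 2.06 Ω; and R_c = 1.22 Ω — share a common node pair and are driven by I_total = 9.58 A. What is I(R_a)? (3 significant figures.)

Conductances: ΣG = 1/28.9 + 1/2.06 + 1/1.22 = 1.340 (1/Ω).
By the current-divider rule, I = I_total · G_k/ΣG = 9.58 × 0.02583 = 0.2474 A.

I ≈ 0.247 A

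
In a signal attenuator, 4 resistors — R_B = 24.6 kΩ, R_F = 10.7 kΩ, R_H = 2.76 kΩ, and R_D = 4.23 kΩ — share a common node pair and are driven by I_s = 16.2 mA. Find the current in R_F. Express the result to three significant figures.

I ≈ 2.07 mA

Total conductance ΣG = 1/24.6 + 1/10.7 + 1/2.76 + 1/4.23 = 0.7328 (units of 1/kΩ).
R_F takes the fraction G_k/ΣG = 0.09346/0.7328 = 0.1275, so I = 16.2 × 0.1275 = 2.066 mA.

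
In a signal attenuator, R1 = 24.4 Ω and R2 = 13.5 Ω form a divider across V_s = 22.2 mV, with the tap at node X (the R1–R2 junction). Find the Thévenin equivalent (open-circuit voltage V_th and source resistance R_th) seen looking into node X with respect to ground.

V_th ≈ 7.91 mV, R_th ≈ 8.69 Ω

V_th is the unloaded tap voltage: V_s · R2/(R1+R2) = 22.2 × 0.3562 = 7.908 mV.
Looking into X with the source shorted: R_th = R1·R2/(R1+R2) = 24.40 × 13.5/37.90 = 8.691 Ω.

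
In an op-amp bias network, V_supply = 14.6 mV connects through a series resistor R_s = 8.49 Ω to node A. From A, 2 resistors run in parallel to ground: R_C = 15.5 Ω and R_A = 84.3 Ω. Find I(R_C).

Combine the parallel branches: R_p = (1/15.5 + 1/84.3)⁻¹ = 13.09 Ω.
V_A = 14.6 × 13.09/21.58 = 8.857 mV.
Branch current I = V_A/R_C = 8.857/15.5 = 0.5714 mA.

I ≈ 0.571 mA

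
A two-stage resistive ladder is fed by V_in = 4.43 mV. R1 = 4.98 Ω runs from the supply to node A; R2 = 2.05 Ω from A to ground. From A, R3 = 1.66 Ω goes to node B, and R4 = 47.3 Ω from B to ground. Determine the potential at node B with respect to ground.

The second stage (R3 + R4 = 48.96 Ω) loads node A in parallel with R2.
Effective lower resistance at A: R2 ‖ 48.96 = 1.968 Ω.
First divider: V_A = V_in · 1.968/(4.98 + 1.968) = 1.255 mV.
Stage 2 is unloaded, so V_B = V_A · R4/(R3+R4) = 1.255 × 47.3/48.96 = 1.212 mV.

V_B ≈ 1.21 mV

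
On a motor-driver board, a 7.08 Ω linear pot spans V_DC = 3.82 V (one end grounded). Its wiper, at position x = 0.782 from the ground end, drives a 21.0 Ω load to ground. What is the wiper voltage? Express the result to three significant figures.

Split the track: R_lower = x·R_p = 5.537 Ω, R_upper = (1−x)·R_p = 1.543 Ω.
R_L loads the lower segment: effective lower R = 4.381 Ω.
V_out = 3.82 × 4.381/(1.543 + 4.381) = 2.825 V.

V_out ≈ 2.82 V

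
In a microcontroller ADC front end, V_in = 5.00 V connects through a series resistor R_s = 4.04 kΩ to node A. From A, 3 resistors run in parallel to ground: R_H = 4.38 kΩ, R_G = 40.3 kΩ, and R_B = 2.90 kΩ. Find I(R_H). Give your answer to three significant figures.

Parallel bank: R_p = 1/(1/4.38 + 1/40.3 + 1/2.90) = 1.672 kΩ.
Node voltage V_A = V_in · R_p/(R_s + R_p) = 5.00 × 0.2928 = 1.464 V.
I(R_H) = V_A / R_H = 1.464/4.38 = 0.3342 mA.

I ≈ 0.334 mA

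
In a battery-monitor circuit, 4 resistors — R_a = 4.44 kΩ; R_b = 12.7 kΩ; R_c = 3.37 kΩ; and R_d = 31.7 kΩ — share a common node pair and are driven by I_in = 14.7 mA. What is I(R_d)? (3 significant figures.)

Conductances: ΣG = 1/4.44 + 1/12.7 + 1/3.37 + 1/31.7 = 0.6322 (1/kΩ).
Current divider: I(R_d) = I_in · G_k/ΣG = 14.7 × (0.03155/0.6322) = 14.7 × 0.04989 = 0.7335 mA.

I ≈ 0.733 mA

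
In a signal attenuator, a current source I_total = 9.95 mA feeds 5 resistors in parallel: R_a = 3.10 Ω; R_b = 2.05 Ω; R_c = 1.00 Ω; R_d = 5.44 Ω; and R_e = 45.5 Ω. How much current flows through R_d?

Total conductance ΣG = 1/3.10 + 1/2.05 + 1/1.00 + 1/5.44 + 1/45.5 = 2.016 (units of 1/Ω).
Current divider: I(R_d) = I_total · G_k/ΣG = 9.95 × (0.1838/2.016) = 9.95 × 0.09117 = 0.9072 mA.

I ≈ 0.907 mA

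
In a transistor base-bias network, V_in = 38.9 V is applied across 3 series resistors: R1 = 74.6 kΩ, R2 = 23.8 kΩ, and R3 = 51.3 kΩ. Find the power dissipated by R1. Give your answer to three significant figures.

ΣR = 149.7 kΩ → I = 38.9/149.7 = 0.2599 mA.
V(R1) = I·R = 19.39 V; P = V·I = 19.39 × 0.2599 = 5.037 mW.

P ≈ 5.04 mW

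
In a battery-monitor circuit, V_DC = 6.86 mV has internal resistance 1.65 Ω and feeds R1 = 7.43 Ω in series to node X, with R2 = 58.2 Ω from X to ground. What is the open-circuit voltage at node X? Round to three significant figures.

R1' = 1.65 + 7.43 = 9.080 Ω (source resistance + R1).
Open-circuit (no load on X): V_th = V_DC · R2/(R1' + R2) = 6.86 × 58.2/(9.080 + 58.2) = 5.934 mV.

V_th ≈ 5.93 mV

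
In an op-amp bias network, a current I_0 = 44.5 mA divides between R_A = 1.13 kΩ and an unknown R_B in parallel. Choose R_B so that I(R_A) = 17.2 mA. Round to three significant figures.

Two-branch current divider: I_A = I_0 · R_B/(R_A + R_B).
17.2/44.5 = R_B/(R_A + R_B) → R_B = R_A · (0.3865)/(1 − 0.3865) = 1.13 × 0.6300 = 0.7119 kΩ.

R_B ≈ 0.712 kΩ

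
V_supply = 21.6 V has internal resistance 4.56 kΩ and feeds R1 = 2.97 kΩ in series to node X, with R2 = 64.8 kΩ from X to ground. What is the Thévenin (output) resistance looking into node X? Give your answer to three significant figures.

R1' = 4.56 + 2.97 = 7.530 kΩ (source resistance + R1).
Looking into X with the source shorted: R_th = R1'·R2/(R1'+R2) = 7.530 × 64.8/72.33 = 6.746 kΩ.

R_th ≈ 6.75 kΩ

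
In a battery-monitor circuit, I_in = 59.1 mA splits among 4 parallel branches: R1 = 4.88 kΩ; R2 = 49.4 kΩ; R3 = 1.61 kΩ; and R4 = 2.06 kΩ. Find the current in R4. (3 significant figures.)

I ≈ 21.5 mA

ΣG = 1/4.88 + 1/49.4 + 1/1.61 + 1/2.06 = 1.332.
Current divider: I(R4) = I_in · G_k/ΣG = 59.1 × (0.4854/1.332) = 59.1 × 0.3645 = 21.54 mA.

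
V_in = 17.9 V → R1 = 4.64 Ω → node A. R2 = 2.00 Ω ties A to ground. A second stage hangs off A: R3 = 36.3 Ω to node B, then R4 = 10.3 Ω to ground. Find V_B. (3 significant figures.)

Looking into the second stage from A: R3 + R4 = 46.60 Ω appears in parallel with R2.
R2 ‖ (R3+R4) = 1.918 Ω.
V_A = 17.9 × 1.918/(4.64 + 1.918) = 5.235 V.
Then the unloaded second divider: V_B = V_A × R4/(R3+R4) = 5.235 × 0.2210 = 1.157 V.

V_B ≈ 1.16 V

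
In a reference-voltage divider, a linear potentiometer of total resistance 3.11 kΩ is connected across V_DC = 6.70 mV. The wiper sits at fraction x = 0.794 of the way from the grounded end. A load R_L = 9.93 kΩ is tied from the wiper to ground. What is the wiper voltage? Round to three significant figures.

Split the track: R_lower = x·R_p = 2.469 kΩ, R_upper = (1−x)·R_p = 0.6407 kΩ.
(x·R_p) ‖ R_L = 1.978 kΩ.
Then V_out = V_DC · 1.978/(0.6407 + 1.978) = 5.061 mV.

V_out ≈ 5.06 mV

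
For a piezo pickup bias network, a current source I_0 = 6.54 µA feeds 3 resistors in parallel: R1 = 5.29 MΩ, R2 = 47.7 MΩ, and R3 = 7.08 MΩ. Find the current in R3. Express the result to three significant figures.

ΣG = 1/5.29 + 1/47.7 + 1/7.08 = 0.3512.
R3 takes the fraction G_k/ΣG = 0.1412/0.3512 = 0.4021, so I = 6.54 × 0.4021 = 2.630 µA.

I ≈ 2.63 µA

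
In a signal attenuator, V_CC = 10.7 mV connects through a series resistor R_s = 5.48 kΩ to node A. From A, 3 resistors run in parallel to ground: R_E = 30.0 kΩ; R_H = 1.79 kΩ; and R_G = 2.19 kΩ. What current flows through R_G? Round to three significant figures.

I ≈ 0.724 µA

Equivalent of the parallel group: R_p = 0.9536 kΩ.
V_A = 10.7 × 0.9536/6.434 = 1.586 mV.
Branch current I = V_A/R_G = 1.586/2.19 = 0.7242 µA.
(Equivalently: I_total = 1.663 µA, then current-divider fraction G_k/ΣG = 0.4355.)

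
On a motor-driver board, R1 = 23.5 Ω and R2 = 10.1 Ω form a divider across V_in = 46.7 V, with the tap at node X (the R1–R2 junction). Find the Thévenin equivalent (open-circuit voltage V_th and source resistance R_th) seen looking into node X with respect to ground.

V_th is the unloaded tap voltage: V_in · R2/(R1+R2) = 46.7 × 0.3006 = 14.04 V.
Looking into X with the source shorted: R_th = R1·R2/(R1+R2) = 23.50 × 10.1/33.60 = 7.064 Ω.

V_th ≈ 14.0 V, R_th ≈ 7.06 Ω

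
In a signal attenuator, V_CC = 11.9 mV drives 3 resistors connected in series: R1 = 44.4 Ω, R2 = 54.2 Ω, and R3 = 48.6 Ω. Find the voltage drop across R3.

V ≈ 3.93 mV

Total series resistance ΣR = 44.4 + 54.2 + 48.6 = 147.2 Ω.
By the voltage-divider rule, V = 11.9 × 48.60/147.2 = 3.929 mV.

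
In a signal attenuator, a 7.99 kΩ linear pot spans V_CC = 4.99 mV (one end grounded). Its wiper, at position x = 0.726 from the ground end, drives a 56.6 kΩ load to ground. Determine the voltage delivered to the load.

V_out ≈ 3.52 mV

Split the track: R_lower = x·R_p = 5.801 kΩ, R_upper = (1−x)·R_p = 2.189 kΩ.
(x·R_p) ‖ R_L = 5.262 kΩ.
V_out = 4.99 × 5.262/(2.189 + 5.262) = 3.524 mV.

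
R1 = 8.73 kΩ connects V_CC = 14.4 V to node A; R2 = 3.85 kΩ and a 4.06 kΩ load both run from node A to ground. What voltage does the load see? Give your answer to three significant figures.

V_out ≈ 2.66 V

First combine the lower leg with the load: R2 ‖ R_L = 1.976 kΩ.
Then V_out = V_CC · R2'/(R1 + R2') = 14.4 × 1.976/10.71 = 2.658 V.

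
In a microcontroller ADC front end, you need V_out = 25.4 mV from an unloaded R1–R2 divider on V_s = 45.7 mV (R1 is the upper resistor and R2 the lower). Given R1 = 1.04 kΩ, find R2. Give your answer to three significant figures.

R2 ≈ 1.30 kΩ

V_out/V_s = R2/(R1+R2) = 0.5558.
R2 = R1 · 0.5558/(1 − 0.5558) = 1.301 kΩ.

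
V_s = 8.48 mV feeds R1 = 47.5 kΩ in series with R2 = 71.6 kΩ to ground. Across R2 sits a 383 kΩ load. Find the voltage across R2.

First combine the lower leg with the load: R2 ‖ R_L = 60.32 kΩ.
Voltage divider with the loaded lower leg: V_out = 8.48 × 60.32/(47.5 + 60.32) = 8.48 × 0.5595 = 4.744 mV.

V_out ≈ 4.74 mV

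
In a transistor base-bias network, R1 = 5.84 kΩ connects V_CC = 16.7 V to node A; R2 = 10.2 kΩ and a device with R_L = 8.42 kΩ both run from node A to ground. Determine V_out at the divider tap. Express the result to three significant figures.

V_out ≈ 7.37 V

R2 ‖ R_L = (10.2 × 8.42)/(10.2 + 8.42) = 4.612 kΩ.
Now apply the divider: V_out = 16.7 × 0.4413 = 7.369 V.
(Unloaded it would be 10.6 V; the load pulls it down.)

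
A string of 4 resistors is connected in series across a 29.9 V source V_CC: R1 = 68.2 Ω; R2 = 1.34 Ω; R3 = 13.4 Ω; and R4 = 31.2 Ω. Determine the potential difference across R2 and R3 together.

Total series resistance ΣR = 68.2 + 1.34 + 13.4 + 31.2 = 114.1 Ω.
R_{R2..R3} = 1.34 + 13.4 = 14.74 Ω.
By the voltage-divider rule, V = 29.9 × 14.74/114.1 = 3.861 V.

V ≈ 3.86 V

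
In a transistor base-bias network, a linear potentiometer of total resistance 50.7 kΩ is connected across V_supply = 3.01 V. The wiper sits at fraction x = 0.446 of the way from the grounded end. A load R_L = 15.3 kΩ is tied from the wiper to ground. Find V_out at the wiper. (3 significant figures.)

V_out ≈ 0.738 V

The pot divides into 28.09 kΩ above the wiper and 22.61 kΩ below.
R_L loads the lower segment: effective lower R = 9.125 kΩ.
V_out = 3.01 × 9.125/(28.09 + 9.125) = 0.7381 V.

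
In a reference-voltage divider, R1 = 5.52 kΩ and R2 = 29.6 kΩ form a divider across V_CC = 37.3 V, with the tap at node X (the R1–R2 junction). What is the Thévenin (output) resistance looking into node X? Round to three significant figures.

R_th ≈ 4.65 kΩ

With V_CC suppressed (replaced by a short), R_th = R1 ‖ R2 = (5.520 × 29.6)/(5.520 + 29.6) = 4.652 kΩ.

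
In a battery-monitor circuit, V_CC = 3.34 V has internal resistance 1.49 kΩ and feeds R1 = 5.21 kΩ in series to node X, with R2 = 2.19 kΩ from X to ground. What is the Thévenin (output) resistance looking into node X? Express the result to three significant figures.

R1' = 1.49 + 5.21 = 6.700 kΩ (source resistance + R1).
With V_CC suppressed (replaced by a short), R_th = R1' ‖ R2 = (6.700 × 2.19)/(6.700 + 2.19) = 1.651 kΩ.

R_th ≈ 1.65 kΩ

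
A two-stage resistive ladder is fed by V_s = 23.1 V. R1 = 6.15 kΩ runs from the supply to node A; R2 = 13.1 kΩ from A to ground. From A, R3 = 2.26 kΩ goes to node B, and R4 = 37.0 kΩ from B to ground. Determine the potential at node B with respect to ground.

Node A sees R2 in parallel with the series input of stage 2, R3 + R4 = 39.26 kΩ.
R2 ‖ (R3+R4) = 9.822 kΩ.
First divider: V_A = V_s · 9.822/(6.15 + 9.822) = 14.21 V.
Stage 2 is unloaded, so V_B = V_A · R4/(R3+R4) = 14.21 × 37.0/39.26 = 13.39 V.

V_B ≈ 13.4 V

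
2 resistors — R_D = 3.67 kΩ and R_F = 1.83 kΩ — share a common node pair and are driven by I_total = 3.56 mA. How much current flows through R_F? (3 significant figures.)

I ≈ 2.38 mA

For two parallel branches, I_k = I_total · (other R)/(sum of R).
I(R_F) = 3.56 × 3.67/(3.67 + 1.83) = 3.56 × 0.6673 = 2.375 mA.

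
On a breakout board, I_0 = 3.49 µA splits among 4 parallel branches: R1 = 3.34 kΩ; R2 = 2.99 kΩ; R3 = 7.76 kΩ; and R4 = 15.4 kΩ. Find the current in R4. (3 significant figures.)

ΣG = 1/3.34 + 1/2.99 + 1/7.76 + 1/15.4 = 0.8277.
Current divider: I(R4) = I_0 · G_k/ΣG = 3.49 × (0.06494/0.8277) = 3.49 × 0.07846 = 0.2738 µA.

I ≈ 0.274 µA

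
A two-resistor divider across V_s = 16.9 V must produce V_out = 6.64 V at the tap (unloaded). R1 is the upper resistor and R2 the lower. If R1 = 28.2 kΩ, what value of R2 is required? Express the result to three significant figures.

Required fraction k = V_out/V_s = 0.3929.
Rearranging, R2 = R1·k/(1−k) = 28.2 × 0.6472 = 18.25 kΩ.

R2 ≈ 18.3 kΩ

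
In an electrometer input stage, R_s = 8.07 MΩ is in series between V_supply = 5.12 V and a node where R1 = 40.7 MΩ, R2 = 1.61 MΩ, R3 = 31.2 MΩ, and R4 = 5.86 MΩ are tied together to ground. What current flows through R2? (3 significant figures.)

I ≈ 0.405 µA

Equivalent of the parallel group: R_p = 1.179 MΩ.
V_A by voltage divider: V_A = 5.12 × 1.179/(8.07 + 1.179) = 0.6525 V.
Branch current I = V_A/R2 = 0.6525/1.61 = 0.4053 µA.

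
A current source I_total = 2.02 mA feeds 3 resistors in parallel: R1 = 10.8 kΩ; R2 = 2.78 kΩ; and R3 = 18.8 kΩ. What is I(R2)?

Total conductance ΣG = 1/10.8 + 1/2.78 + 1/18.8 = 0.5055 (units of 1/kΩ).
Current divider: I(R2) = I_total · G_k/ΣG = 2.02 × (0.3597/0.5055) = 2.02 × 0.7116 = 1.437 mA.

I ≈ 1.44 mA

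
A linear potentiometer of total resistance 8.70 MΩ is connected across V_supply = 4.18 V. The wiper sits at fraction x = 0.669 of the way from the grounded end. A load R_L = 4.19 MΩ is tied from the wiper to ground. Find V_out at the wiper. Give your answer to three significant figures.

V_out ≈ 1.92 V

Lower segment x·R_p = 5.820 MΩ; upper segment (1−x)·R_p = 2.880 MΩ.
Lower segment in parallel with the load: 5.820 ‖ 4.19 = 2.436 MΩ.
V_out = 4.18 × 2.436/(2.880 + 2.436) = 1.916 V.
(Unloaded: V_out = x·V_supply = 2.80 V.)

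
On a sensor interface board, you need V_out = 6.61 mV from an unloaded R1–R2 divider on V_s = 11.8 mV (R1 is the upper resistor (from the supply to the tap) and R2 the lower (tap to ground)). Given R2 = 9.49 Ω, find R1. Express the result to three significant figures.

The divider ratio is R2/(R1+R2) = 6.61/11.8 = 0.5602.
R1 = R2·(1/k − 1) = 9.49 × 0.7852 = 7.451 Ω.

R1 ≈ 7.45 Ω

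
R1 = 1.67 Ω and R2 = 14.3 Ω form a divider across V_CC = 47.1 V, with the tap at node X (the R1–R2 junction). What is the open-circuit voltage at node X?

With X open, the divider is unloaded: V_th = 47.1 × 14.3/15.97 = 42.17 V.

V_th ≈ 42.2 V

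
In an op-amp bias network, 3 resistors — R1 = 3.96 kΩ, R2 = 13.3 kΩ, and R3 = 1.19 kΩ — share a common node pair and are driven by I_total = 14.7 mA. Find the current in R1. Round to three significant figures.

I ≈ 3.18 mA

ΣG = 1/3.96 + 1/13.3 + 1/1.19 = 1.168.
By the current-divider rule, I = I_total · G_k/ΣG = 14.7 × 0.2162 = 3.178 mA.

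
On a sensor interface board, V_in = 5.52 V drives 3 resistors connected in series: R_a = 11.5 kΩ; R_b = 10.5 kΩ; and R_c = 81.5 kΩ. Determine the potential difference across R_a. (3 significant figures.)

V ≈ 0.613 V

Total series resistance ΣR = 11.5 + 10.5 + 81.5 = 103.5 kΩ.
V = V_in · R/ΣR = 5.52 × 0.1111 = 0.6133 V.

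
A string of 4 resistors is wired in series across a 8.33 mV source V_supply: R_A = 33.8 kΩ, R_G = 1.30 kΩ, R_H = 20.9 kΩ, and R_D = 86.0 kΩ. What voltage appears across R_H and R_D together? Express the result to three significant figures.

V ≈ 6.27 mV

Total series resistance ΣR = 33.8 + 1.30 + 20.9 + 86.0 = 142.0 kΩ.
R_{R_H..R_D} = 20.9 + 86.0 = 106.9 kΩ.
V = V_supply · R/ΣR = 8.33 × 0.7528 = 6.271 mV.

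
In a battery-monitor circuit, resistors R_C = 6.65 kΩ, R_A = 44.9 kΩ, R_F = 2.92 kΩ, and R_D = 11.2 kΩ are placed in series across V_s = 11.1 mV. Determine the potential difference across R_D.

V ≈ 1.89 mV

Total series resistance ΣR = 6.65 + 44.9 + 2.92 + 11.2 = 65.67 kΩ.
By the voltage-divider rule, V = 11.1 × 11.20/65.67 = 1.893 mV.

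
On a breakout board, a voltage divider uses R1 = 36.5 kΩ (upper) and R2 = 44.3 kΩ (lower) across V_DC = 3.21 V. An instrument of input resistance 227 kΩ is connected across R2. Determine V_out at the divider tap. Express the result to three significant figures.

First combine the lower leg with the load: R2 ‖ R_L = 37.07 kΩ.
Voltage divider with the loaded lower leg: V_out = 3.21 × 37.07/(36.5 + 37.07) = 3.21 × 0.5038 = 1.617 V.
(Unloaded it would be 1.76 V; the load pulls it down.)

V_out ≈ 1.62 V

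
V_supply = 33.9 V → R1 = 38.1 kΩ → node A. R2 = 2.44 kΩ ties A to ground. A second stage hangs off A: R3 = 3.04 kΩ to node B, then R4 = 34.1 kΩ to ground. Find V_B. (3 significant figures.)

V_B ≈ 1.76 V

Looking into the second stage from A: R3 + R4 = 37.14 kΩ appears in parallel with R2.
R2 ‖ (R3+R4) = 2.290 kΩ.
First divider: V_A = V_supply · 2.290/(38.1 + 2.290) = 1.922 V.
V_B = V_A × 0.9181 = 1.764 V.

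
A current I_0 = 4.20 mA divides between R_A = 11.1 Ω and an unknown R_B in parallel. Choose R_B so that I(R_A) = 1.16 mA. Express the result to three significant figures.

R_B ≈ 4.24 Ω

In a two-way split, I_A/I_0 = R_B/(R_A + R_B).
With f = 0.2762, R_B = R_A · f/(1−f) = 11.1 × 0.3816 = 4.236 Ω.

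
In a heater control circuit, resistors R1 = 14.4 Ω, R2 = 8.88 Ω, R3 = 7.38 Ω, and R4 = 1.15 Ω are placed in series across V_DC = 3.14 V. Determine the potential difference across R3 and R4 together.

Series total: ΣR = 14.4 + 8.88 + 7.38 + 1.15 = 31.81 Ω.
R_{R3..R4} = 7.38 + 1.15 = 8.530 Ω.
By the voltage-divider rule, V = 3.14 × 8.530/31.81 = 0.8420 V.

V ≈ 0.842 V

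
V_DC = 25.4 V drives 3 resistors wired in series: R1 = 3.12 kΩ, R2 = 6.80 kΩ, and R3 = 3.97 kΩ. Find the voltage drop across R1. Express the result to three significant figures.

Series total: ΣR = 3.12 + 6.80 + 3.97 = 13.89 kΩ.
V = V_DC · R/ΣR = 25.4 × 0.2246 = 5.705 V.

V ≈ 5.71 V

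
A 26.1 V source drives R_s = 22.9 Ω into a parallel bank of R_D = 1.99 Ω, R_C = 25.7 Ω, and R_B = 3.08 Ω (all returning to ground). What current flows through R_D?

Equivalent of the parallel group: R_p = 1.155 Ω.
V_A = 26.1 × 1.155/24.05 = 1.253 V.
I(R_D) = V_A / R_D = 1.253/1.99 = 0.6295 A.

I ≈ 0.630 A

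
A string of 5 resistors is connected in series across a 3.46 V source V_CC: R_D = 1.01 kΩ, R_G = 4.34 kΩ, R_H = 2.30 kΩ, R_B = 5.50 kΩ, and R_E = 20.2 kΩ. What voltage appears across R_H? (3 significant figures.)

ΣR = 1.01 + 4.34 + 2.30 + 5.50 + 20.2 = 33.35 kΩ.
Voltage divider: V = V_CC · (2.300 / 33.35) = 3.46 × 0.06897 = 0.2386 V.

V ≈ 0.239 V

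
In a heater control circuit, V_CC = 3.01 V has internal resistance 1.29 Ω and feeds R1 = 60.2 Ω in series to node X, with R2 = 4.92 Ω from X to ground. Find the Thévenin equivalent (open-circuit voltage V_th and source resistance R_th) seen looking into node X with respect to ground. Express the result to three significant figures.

V_th ≈ 0.223 V, R_th ≈ 4.56 Ω

R1' = 1.29 + 60.2 = 61.49 Ω (source resistance + R1).
Open-circuit (no load on X): V_th = V_CC · R2/(R1' + R2) = 3.01 × 4.92/(61.49 + 4.92) = 0.2230 V.
Zeroing V_CC shorts the top of R1' to ground, so R_th = R1' ‖ R2 = 4.556 Ω.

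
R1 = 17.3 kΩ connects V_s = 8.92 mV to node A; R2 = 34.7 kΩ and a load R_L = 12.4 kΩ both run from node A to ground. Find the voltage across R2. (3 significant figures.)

V_out ≈ 3.08 mV

First combine the lower leg with the load: R2 ‖ R_L = 9.135 kΩ.
Now apply the divider: V_out = 8.92 × 0.3456 = 3.083 mV.
(Unloaded it would be 5.95 mV; the load pulls it down.)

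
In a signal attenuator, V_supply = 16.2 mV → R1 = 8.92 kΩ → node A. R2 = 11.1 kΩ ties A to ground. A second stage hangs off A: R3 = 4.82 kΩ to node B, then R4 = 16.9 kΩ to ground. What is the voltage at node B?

V_B ≈ 5.69 mV

The second stage (R3 + R4 = 21.72 kΩ) loads node A in parallel with R2.
Effective lower resistance at A: R2 ‖ 21.72 = 7.346 kΩ.
V_A = 16.2 × 7.346/(8.92 + 7.346) = 7.316 mV.
Stage 2 is unloaded, so V_B = V_A · R4/(R3+R4) = 7.316 × 16.9/21.72 = 5.693 mV.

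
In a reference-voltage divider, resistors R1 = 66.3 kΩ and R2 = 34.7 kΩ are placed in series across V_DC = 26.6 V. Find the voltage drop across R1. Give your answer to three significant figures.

V ≈ 17.5 V

Series total: ΣR = 66.3 + 34.7 = 101.0 kΩ.
Voltage divider: V = V_DC · (66.30 / 101.0) = 26.6 × 0.6564 = 17.46 V.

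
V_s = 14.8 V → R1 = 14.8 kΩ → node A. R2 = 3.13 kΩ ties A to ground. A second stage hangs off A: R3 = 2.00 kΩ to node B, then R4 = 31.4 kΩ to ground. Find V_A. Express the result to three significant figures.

Node A sees R2 in parallel with the series input of stage 2, R3 + R4 = 33.40 kΩ.
R2 ‖ (R3+R4) = 2.862 kΩ.
So V_A = 14.8 × 0.1620 = 2.398 V.

V_A ≈ 2.40 V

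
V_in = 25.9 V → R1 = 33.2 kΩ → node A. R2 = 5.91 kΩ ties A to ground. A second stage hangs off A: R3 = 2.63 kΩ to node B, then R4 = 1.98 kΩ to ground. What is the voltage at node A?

V_A ≈ 1.87 V

Looking into the second stage from A: R3 + R4 = 4.610 kΩ appears in parallel with R2.
Effective lower resistance at A: R2 ‖ 4.610 = 2.590 kΩ.
First divider: V_A = V_in · 2.590/(33.2 + 2.590) = 1.874 V.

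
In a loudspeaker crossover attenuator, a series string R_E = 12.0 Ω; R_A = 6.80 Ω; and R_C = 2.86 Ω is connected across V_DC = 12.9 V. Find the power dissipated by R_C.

ΣR = 21.66 Ω → I = 12.9/21.66 = 0.5956 A.
P = I²R = 0.3547 × 2.86 = 1.014 W.

P ≈ 1.01 W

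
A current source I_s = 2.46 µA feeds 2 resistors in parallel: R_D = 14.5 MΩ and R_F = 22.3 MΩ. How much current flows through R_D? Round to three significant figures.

I ≈ 1.49 µA

Two-branch current divider: I_k = I_s · R_other/(R_1 + R_2).
I(R_D) = 2.46 × 22.3/(14.5 + 22.3) = 2.46 × 0.6060 = 1.491 µA.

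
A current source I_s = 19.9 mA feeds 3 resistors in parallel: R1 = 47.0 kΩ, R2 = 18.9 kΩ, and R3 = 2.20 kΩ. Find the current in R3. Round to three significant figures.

Conductances: ΣG = 1/47.0 + 1/18.9 + 1/2.20 = 0.5287 (1/kΩ).
Current divider: I(R3) = I_s · G_k/ΣG = 19.9 × (0.4545/0.5287) = 19.9 × 0.8597 = 17.11 mA.

I ≈ 17.1 mA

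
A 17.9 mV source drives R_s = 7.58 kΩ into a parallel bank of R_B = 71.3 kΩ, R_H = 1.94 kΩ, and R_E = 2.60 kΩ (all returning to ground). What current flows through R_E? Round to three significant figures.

I ≈ 0.868 µA

Equivalent of the parallel group: R_p = 1.094 kΩ.
V_A by voltage divider: V_A = 17.9 × 1.094/(7.58 + 1.094) = 2.258 mV.
Branch current I = V_A/R_E = 2.258/2.60 = 0.8683 µA.
(Check via current divider: I_total = 2.064 µA; share G_k/ΣG = 0.4208 → same result.)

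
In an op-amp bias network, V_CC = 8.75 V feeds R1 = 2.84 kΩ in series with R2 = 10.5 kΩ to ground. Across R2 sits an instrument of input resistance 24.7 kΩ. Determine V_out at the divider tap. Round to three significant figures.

V_out ≈ 6.32 V

R2 ‖ R_L = (10.5 × 24.7)/(10.5 + 24.7) = 7.368 kΩ.
Then V_out = V_CC · R2'/(R1 + R2') = 8.75 × 7.368/10.21 = 6.316 V.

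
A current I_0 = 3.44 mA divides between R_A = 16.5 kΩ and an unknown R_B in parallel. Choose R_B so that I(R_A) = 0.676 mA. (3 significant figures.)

Two-branch current divider: I_A = I_0 · R_B/(R_A + R_B).
0.676/3.44 = R_B/(R_A + R_B) → R_B = R_A · (0.1965)/(1 − 0.1965) = 16.5 × 0.2446 = 4.035 kΩ.

R_B ≈ 4.04 kΩ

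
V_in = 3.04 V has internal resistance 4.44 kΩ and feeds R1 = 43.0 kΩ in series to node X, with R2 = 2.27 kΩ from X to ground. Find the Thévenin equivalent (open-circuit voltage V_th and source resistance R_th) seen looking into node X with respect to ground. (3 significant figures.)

R1' = 4.44 + 43.0 = 47.44 kΩ (source resistance + R1).
Open-circuit (no load on X): V_th = V_in · R2/(R1' + R2) = 3.04 × 2.27/(47.44 + 2.27) = 0.1388 V.
Looking into X with the source shorted: R_th = R1'·R2/(R1'+R2) = 47.44 × 2.27/49.71 = 2.166 kΩ.

V_th ≈ 0.139 V, R_th ≈ 2.17 kΩ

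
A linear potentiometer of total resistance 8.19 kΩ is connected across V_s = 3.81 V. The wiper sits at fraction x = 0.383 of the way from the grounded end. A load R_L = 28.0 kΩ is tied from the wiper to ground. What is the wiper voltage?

The pot divides into 5.053 kΩ above the wiper and 3.137 kΩ below.
R_L loads the lower segment: effective lower R = 2.821 kΩ.
Then V_out = V_s · 2.821/(5.053 + 2.821) = 1.365 V.

V_out ≈ 1.36 V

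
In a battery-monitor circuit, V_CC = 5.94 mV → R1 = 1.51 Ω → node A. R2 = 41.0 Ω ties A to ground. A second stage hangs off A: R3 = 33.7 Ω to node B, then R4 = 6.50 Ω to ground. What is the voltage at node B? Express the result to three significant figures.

The second stage (R3 + R4 = 40.20 Ω) loads node A in parallel with R2.
Effective lower resistance at A: R2 ‖ 40.20 = 20.30 Ω.
First divider: V_A = V_CC · 20.30/(1.51 + 20.30) = 5.529 mV.
V_B = V_A × 0.1617 = 0.8939 mV.

V_B ≈ 0.894 mV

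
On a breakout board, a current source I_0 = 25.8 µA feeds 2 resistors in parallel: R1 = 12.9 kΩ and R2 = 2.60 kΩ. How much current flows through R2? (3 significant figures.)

For two parallel branches, I_k = I_0 · (other R)/(sum of R).
I(R2) = 25.8 × 12.9/(12.9 + 2.60) = 25.8 × 0.8323 = 21.47 µA.

I ≈ 21.5 µA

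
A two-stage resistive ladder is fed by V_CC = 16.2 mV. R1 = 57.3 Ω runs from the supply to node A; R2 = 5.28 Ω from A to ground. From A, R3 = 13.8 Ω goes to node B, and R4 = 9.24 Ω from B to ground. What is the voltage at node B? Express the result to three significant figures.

Looking into the second stage from A: R3 + R4 = 23.04 Ω appears in parallel with R2.
Effective lower resistance at A: R2 ‖ 23.04 = 4.296 Ω.
So V_A = 16.2 × 0.06974 = 1.130 mV.
V_B = V_A × 0.4010 = 0.4531 mV.

V_B ≈ 0.453 mV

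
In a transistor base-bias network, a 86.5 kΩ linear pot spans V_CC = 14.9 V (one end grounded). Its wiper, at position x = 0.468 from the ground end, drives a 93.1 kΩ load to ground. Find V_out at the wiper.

The pot divides into 46.02 kΩ above the wiper and 40.48 kΩ below.
R_L loads the lower segment: effective lower R = 28.21 kΩ.
V_out = 14.9 × 28.21/(46.02 + 28.21) = 5.663 V.
(Unloaded: V_out = x·V_CC = 6.97 V.)

V_out ≈ 5.66 V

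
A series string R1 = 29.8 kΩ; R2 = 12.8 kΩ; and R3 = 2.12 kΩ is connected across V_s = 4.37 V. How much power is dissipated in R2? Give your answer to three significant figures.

The common current is I = 4.37/44.72 = 0.09772 mA.
V(R2) = I·R = 1.251 V; P = V·I = 1.251 × 0.09772 = 0.1222 mW.

P ≈ 0.122 mW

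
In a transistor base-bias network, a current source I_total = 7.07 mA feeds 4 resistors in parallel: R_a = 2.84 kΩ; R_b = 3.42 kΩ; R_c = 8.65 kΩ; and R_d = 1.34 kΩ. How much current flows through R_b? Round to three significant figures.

I ≈ 1.37 mA

Total conductance ΣG = 1/2.84 + 1/3.42 + 1/8.65 + 1/1.34 = 1.506 (units of 1/kΩ).
R_b takes the fraction G_k/ΣG = 0.2924/1.506 = 0.1941, so I = 7.07 × 0.1941 = 1.372 mA.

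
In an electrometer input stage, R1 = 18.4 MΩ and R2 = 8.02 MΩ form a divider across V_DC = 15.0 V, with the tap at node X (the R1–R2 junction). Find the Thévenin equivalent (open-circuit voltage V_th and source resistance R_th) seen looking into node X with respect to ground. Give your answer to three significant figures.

V_th ≈ 4.55 V, R_th ≈ 5.59 MΩ

V_th is the unloaded tap voltage: V_DC · R2/(R1+R2) = 15.0 × 0.3036 = 4.553 V.
With V_DC suppressed (replaced by a short), R_th = R1 ‖ R2 = (18.40 × 8.02)/(18.40 + 8.02) = 5.585 MΩ.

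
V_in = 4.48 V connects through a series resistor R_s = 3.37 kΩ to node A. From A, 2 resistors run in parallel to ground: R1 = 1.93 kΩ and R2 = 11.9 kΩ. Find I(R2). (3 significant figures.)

Equivalent of the parallel group: R_p = 1.661 kΩ.
V_A = 4.48 × 1.661/5.031 = 1.479 V.
I(R2) = V_A / R2 = 1.479/11.9 = 0.1243 mA.

I ≈ 0.124 mA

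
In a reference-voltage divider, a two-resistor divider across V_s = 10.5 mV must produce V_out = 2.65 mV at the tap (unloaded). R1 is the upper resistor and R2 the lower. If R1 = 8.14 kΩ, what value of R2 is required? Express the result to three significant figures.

V_out/V_s = R2/(R1+R2) = 0.2524.
R2 = R1 · 0.2524/(1 − 0.2524) = 2.748 kΩ.

R2 ≈ 2.75 kΩ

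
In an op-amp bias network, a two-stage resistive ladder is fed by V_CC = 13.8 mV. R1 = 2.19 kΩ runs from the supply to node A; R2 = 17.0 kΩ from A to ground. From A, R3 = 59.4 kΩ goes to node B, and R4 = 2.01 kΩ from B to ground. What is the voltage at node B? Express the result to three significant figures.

V_B ≈ 0.388 mV

Looking into the second stage from A: R3 + R4 = 61.41 kΩ appears in parallel with R2.
Effective lower resistance at A: R2 ‖ 61.41 = 13.31 kΩ.
V_A = 13.8 × 13.31/(2.19 + 13.31) = 11.85 mV.
Then the unloaded second divider: V_B = V_A × R4/(R3+R4) = 11.85 × 0.03273 = 0.3879 mV.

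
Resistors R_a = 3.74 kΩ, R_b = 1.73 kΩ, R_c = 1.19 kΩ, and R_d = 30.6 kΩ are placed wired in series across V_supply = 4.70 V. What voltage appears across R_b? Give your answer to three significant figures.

ΣR = 3.74 + 1.73 + 1.19 + 30.6 = 37.26 kΩ.
By the voltage-divider rule, V = 4.70 × 1.730/37.26 = 0.2182 V.

V ≈ 0.218 V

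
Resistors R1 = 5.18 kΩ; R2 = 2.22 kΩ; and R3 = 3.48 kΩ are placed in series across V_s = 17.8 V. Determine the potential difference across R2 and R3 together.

V ≈ 9.33 V

Series total: ΣR = 5.18 + 2.22 + 3.48 = 10.88 kΩ.
R_{R2..R3} = 2.22 + 3.48 = 5.700 kΩ.
V = V_s · R/ΣR = 17.8 × 0.5239 = 9.325 V.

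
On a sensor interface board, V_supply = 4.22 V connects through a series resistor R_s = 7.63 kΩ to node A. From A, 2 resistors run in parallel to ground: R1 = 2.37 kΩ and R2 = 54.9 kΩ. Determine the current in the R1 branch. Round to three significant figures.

I ≈ 0.409 mA

Equivalent of the parallel group: R_p = 2.272 kΩ.
Node voltage V_A = V_supply · R_p/(R_s + R_p) = 4.22 × 0.2294 = 0.9682 V.
Branch current I = V_A/R1 = 0.9682/2.37 = 0.4085 mA.
(Equivalently: I_total = 0.4262 mA, then current-divider fraction G_k/ΣG = 0.9586.)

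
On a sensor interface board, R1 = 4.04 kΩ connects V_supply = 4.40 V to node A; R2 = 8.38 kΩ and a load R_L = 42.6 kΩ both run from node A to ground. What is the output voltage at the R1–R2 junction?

R2 ‖ R_L = (8.38 × 42.6)/(8.38 + 42.6) = 7.003 kΩ.
Then V_out = V_supply · R2'/(R1 + R2') = 4.40 × 7.003/11.04 = 2.790 V.

V_out ≈ 2.79 V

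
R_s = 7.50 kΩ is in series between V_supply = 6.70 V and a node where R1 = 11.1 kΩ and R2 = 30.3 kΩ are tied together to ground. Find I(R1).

I ≈ 0.314 mA

Equivalent of the parallel group: R_p = 8.124 kΩ.
V_A = 6.70 × 8.124/15.62 = 3.484 V.
I(R1) = V_A / R1 = 3.484/11.1 = 0.3139 mA.
(Equivalently: I_total = 0.4288 mA, then current-divider fraction G_k/ΣG = 0.7319.)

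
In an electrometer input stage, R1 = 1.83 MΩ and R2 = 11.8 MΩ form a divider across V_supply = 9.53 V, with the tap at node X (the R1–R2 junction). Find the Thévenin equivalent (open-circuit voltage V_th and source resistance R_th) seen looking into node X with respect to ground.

Open-circuit (no load on X): V_th = V_supply · R2/(R1 + R2) = 9.53 × 11.8/(1.830 + 11.8) = 8.250 V.
Zeroing V_supply shorts the top of R1 to ground, so R_th = R1 ‖ R2 = 1.584 MΩ.

V_th ≈ 8.25 V, R_th ≈ 1.58 MΩ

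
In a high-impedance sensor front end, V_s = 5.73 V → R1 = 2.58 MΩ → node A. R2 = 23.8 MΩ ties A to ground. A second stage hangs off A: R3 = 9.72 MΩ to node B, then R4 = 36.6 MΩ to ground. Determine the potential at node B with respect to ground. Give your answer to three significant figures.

V_B ≈ 3.89 V

Looking into the second stage from A: R3 + R4 = 46.32 MΩ appears in parallel with R2.
Effective lower resistance at A: R2 ‖ 46.32 = 15.72 MΩ.
So V_A = 5.73 × 0.8590 = 4.922 V.
V_B = V_A × 0.7902 = 3.889 V.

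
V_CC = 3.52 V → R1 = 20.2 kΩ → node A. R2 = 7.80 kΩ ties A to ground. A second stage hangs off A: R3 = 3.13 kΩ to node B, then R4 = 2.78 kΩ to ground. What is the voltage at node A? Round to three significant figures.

V_A ≈ 0.502 V

The second stage (R3 + R4 = 5.910 kΩ) loads node A in parallel with R2.
R2 ‖ (R3+R4) = 3.362 kΩ.
So V_A = 3.52 × 0.1427 = 0.5023 V.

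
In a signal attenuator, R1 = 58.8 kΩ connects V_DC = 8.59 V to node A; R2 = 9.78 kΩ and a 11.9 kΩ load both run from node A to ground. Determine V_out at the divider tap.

V_out ≈ 0.719 V

The load sits in parallel with R2, giving an effective lower resistance R2' = R2·R_L/(R2+R_L) = 5.368 kΩ.
Then V_out = V_DC · R2'/(R1 + R2') = 8.59 × 5.368/64.17 = 0.7186 V.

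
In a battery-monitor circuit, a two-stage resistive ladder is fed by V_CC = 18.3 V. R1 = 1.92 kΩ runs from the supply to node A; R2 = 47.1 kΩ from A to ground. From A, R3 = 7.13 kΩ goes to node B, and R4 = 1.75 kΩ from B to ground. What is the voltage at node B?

The second stage (R3 + R4 = 8.880 kΩ) loads node A in parallel with R2.
Effective lower resistance at A: R2 ‖ 8.880 = 7.471 kΩ.
First divider: V_A = V_CC · 7.471/(1.92 + 7.471) = 14.56 V.
Then the unloaded second divider: V_B = V_A × R4/(R3+R4) = 14.56 × 0.1971 = 2.869 V.

V_B ≈ 2.87 V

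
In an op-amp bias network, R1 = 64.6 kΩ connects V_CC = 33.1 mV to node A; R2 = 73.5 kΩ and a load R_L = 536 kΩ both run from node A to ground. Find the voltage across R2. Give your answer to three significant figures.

R2 ‖ R_L = (73.5 × 536)/(73.5 + 536) = 64.64 kΩ.
Now apply the divider: V_out = 33.1 × 0.5001 = 16.55 mV.
(Unloaded it would be 17.6 mV; the load pulls it down.)

V_out ≈ 16.6 mV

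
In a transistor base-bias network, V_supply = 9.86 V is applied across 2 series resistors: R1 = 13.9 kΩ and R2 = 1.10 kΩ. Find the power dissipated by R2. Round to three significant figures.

P ≈ 0.475 mW

Series current I = V_supply/ΣR = 9.86/15.00 = 0.6573 mA.
P = I²R = 0.4321 × 1.10 = 0.4753 mW.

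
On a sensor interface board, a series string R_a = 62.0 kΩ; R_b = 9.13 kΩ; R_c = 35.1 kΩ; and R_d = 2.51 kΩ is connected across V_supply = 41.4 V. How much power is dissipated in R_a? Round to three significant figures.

P ≈ 8.99 mW

The common current is I = 41.4/108.7 = 0.3807 mA.
V(R_a) = I·R = 23.60 V; P = V·I = 23.60 × 0.3807 = 8.987 mW.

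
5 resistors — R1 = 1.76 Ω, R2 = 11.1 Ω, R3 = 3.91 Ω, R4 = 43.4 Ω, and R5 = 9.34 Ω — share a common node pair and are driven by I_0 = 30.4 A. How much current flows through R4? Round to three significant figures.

Conductances: ΣG = 1/1.76 + 1/11.1 + 1/3.91 + 1/43.4 + 1/9.34 = 1.044 (1/Ω).
R4 takes the fraction G_k/ΣG = 0.02304/1.044 = 0.02207, so I = 30.4 × 0.02207 = 0.6709 A.

I ≈ 0.671 A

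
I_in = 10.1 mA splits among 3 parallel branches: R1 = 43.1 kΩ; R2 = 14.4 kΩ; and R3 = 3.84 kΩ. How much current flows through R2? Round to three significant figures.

Conductances: ΣG = 1/43.1 + 1/14.4 + 1/3.84 = 0.3531 (1/kΩ).
R2 takes the fraction G_k/ΣG = 0.06944/0.3531 = 0.1967, so I = 10.1 × 0.1967 = 1.987 mA.

I ≈ 1.99 mA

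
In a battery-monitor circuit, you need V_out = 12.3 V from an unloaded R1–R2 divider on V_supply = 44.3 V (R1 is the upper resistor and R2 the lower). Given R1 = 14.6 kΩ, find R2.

Required fraction k = V_out/V_supply = 0.2777.
R2 = R1 · 0.2777/(1 − 0.2777) = 5.612 kΩ.

R2 ≈ 5.61 kΩ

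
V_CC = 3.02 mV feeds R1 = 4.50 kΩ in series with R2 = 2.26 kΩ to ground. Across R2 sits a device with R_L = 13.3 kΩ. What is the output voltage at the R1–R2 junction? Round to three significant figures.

First combine the lower leg with the load: R2 ‖ R_L = 1.932 kΩ.
Now apply the divider: V_out = 3.02 × 0.3003 = 0.9070 mV.

V_out ≈ 0.907 mV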